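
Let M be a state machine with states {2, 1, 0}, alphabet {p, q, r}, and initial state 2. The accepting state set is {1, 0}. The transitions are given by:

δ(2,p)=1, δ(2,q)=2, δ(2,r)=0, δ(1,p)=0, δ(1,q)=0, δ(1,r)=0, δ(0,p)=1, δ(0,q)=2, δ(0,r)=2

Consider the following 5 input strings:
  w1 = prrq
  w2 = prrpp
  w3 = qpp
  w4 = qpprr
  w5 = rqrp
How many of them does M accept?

w1: Trace: 2 -p-> 1 -r-> 0 -r-> 2 -q-> 2  → end 2, rejected
w2: Trace: 2 -p-> 1 -r-> 0 -r-> 2 -p-> 1 -p-> 0  → end 0, accepted
w3: Trace: 2 -q-> 2 -p-> 1 -p-> 0  → end 0, accepted
w4: Trace: 2 -q-> 2 -p-> 1 -p-> 0 -r-> 2 -r-> 0  → end 0, accepted
w5: Trace: 2 -r-> 0 -q-> 2 -r-> 0 -p-> 1  → end 1, accepted

4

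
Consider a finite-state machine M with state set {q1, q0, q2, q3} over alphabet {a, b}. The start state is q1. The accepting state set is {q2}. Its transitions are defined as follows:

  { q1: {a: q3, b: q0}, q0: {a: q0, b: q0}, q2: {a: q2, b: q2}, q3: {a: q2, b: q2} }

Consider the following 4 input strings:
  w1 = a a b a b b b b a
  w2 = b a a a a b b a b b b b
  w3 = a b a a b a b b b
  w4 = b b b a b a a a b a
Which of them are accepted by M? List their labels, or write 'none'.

w1, w3

w1: q1 → q3 → q2 → q2 → q2 → q2 → q2 → q2 → q2 → q2  → end q2, accepted
w2: q1 → q0 → q0 → q0 → q0 → q0 → q0 → q0 → q0 → q0 → q0 → q0 → q0  → end q0, rejected
w3: q1 → q3 → q2 → q2 → q2 → q2 → q2 → q2 → q2 → q2  → end q2, accepted
w4: q1 → q0 → q0 → q0 → q0 → q0 → q0 → q0 → q0 → q0 → q0  → end q0, rejected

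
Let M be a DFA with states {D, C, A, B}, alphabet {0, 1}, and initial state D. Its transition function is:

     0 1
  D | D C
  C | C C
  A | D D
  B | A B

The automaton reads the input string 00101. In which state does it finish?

start at D
read '0': D → D
read '0': D → D
read '1': D → C
read '0': C → C
read '1': C → C

C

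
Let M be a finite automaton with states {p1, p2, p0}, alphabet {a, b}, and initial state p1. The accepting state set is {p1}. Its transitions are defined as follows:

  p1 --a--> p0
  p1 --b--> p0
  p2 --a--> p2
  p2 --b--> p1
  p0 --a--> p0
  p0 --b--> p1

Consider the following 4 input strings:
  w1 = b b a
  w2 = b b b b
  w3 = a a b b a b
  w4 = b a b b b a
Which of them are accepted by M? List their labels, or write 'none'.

w2, w3

w1: Trace: p1 -b-> p0 -b-> p1 -a-> p0  → end p0, rejected
w2: Trace: p1 -b-> p0 -b-> p1 -b-> p0 -b-> p1  → end p1, accepted
w3: Trace: p1 -a-> p0 -a-> p0 -b-> p1 -b-> p0 -a-> p0 -b-> p1  → end p1, accepted
w4: Trace: p1 -b-> p0 -a-> p0 -b-> p1 -b-> p0 -b-> p1 -a-> p0  → end p0, rejected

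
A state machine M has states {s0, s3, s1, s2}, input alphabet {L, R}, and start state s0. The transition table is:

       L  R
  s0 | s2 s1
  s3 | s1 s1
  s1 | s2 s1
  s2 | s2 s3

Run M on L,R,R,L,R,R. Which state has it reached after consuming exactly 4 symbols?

start at s0
read 'L': s0 → s2
read 'R': s2 → s3
read 'R': s3 → s1
read 'L': s1 → s2
After 4 symbols: s2.

s2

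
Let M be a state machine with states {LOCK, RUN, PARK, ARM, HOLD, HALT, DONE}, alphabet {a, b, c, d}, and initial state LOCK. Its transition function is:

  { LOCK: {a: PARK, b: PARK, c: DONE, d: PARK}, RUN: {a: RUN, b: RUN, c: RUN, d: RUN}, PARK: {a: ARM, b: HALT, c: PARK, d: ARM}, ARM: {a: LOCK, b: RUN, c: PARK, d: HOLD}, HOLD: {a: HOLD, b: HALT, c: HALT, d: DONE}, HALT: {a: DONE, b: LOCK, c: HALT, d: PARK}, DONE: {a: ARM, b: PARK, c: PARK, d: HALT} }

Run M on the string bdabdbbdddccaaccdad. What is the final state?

start at LOCK
read 'b': LOCK → PARK
read 'd': PARK → ARM
read 'a': ARM → LOCK
read 'b': LOCK → PARK
read 'd': PARK → ARM
read 'b': ARM → RUN
read 'b': RUN → RUN
read 'd': RUN → RUN
read 'd': RUN → RUN
read 'd': RUN → RUN
read 'c': RUN → RUN
read 'c': RUN → RUN
read 'a': RUN → RUN
read 'a': RUN → RUN
read 'c': RUN → RUN
read 'c': RUN → RUN
read 'd': RUN → RUN
read 'a': RUN → RUN
read 'd': RUN → RUN

RUN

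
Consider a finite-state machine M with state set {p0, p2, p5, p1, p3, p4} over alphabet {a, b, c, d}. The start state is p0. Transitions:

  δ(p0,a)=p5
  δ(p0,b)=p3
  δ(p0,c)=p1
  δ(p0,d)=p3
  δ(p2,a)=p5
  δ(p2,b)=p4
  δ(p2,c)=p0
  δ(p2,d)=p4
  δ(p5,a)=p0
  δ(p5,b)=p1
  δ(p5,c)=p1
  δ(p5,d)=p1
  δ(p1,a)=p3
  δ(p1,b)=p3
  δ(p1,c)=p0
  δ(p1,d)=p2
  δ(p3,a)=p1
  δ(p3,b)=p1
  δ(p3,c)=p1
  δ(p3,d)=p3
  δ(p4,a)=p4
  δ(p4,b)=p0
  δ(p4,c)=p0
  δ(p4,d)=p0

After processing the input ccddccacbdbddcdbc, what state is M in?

p0 → p1 → p0 → p3 → p3 → p1 → p0 → p5 → p1 → p3 → p3 → p1 → p2 → p4 → p0 → p3 → p1 → p0

p0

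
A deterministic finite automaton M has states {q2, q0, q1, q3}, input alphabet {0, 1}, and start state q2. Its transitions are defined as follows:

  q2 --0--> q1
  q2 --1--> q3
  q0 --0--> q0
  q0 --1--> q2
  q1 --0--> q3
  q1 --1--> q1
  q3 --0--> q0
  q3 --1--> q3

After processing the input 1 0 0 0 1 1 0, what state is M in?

q2 → q3 → q0 → q0 → q0 → q2 → q3 → q0

q0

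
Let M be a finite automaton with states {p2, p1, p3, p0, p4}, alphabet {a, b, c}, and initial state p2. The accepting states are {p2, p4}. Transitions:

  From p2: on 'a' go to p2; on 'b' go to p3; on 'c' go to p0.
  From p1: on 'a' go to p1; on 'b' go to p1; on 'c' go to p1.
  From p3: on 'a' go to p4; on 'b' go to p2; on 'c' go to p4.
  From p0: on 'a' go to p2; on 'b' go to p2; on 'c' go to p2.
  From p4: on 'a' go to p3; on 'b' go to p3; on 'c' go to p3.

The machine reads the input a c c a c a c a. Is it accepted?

start at p2
read 'a': p2 → p2
read 'c': p2 → p0
read 'c': p0 → p2
read 'a': p2 → p2
read 'c': p2 → p0
read 'a': p0 → p2
read 'c': p2 → p0
read 'a': p0 → p2
End state p2 is accepting.

Yes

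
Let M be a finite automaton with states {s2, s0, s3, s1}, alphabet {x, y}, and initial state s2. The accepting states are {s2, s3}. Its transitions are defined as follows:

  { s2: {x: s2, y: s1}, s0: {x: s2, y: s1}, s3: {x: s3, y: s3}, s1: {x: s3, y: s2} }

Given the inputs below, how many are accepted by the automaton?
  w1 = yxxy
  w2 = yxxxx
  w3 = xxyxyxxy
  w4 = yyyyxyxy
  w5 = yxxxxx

w1: s2 → s1 → s3 → s3 → s3  → end s3, accepted
w2: s2 → s1 → s3 → s3 → s3 → s3  → end s3, accepted
w3: s2 → s2 → s2 → s1 → s3 → s3 → s3 → s3 → s3  → end s3, accepted
w4: s2 → s1 → s2 → s1 → s2 → s2 → s1 → s3 → s3  → end s3, accepted
w5: s2 → s1 → s3 → s3 → s3 → s3 → s3  → end s3, accepted

5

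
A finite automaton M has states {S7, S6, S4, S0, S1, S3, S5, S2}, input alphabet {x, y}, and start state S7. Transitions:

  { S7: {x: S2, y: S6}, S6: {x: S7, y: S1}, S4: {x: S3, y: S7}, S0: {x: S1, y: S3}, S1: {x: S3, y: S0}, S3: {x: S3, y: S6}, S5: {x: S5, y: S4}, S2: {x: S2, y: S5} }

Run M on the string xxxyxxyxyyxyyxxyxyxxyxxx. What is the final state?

S7 → S2 → S2 → S2 → S5 → S5 → S5 → S4 → S3 → S6 → S1 → S3 → S6 → S1 → S3 → S3 → S6 → S7 → S6 → S7 → S2 → S5 → S5 → S5 → S5

S5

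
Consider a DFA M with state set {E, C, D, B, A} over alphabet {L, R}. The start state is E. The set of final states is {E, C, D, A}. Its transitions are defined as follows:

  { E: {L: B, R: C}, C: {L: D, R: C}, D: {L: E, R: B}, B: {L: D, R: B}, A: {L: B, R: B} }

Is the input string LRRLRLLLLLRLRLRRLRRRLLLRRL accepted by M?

Yes

Trace: E -L-> B -R-> B -R-> B -L-> D -R-> B -L-> D -L-> E -L-> B -L-> D -L-> E -R-> C -L-> D -R-> B -L-> D -R-> B -R-> B -L-> D -R-> B -R-> B -R-> B -L-> D -L-> E -L-> B -R-> B -R-> B -L-> D
End state D is accepting.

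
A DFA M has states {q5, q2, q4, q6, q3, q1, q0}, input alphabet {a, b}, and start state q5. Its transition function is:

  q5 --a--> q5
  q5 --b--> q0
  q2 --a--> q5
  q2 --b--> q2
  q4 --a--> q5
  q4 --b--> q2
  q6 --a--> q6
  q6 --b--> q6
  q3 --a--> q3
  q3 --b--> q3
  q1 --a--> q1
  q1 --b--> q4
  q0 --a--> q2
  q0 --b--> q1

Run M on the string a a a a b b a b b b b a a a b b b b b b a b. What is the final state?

start at q5
read 'a': q5 → q5
read 'a': q5 → q5
read 'a': q5 → q5
read 'a': q5 → q5
read 'b': q5 → q0
read 'b': q0 → q1
read 'a': q1 → q1
read 'b': q1 → q4
read 'b': q4 → q2
read 'b': q2 → q2
read 'b': q2 → q2
read 'a': q2 → q5
read 'a': q5 → q5
read 'a': q5 → q5
read 'b': q5 → q0
read 'b': q0 → q1
read 'b': q1 → q4
read 'b': q4 → q2
read 'b': q2 → q2
read 'b': q2 → q2
read 'a': q2 → q5
read 'b': q5 → q0

q0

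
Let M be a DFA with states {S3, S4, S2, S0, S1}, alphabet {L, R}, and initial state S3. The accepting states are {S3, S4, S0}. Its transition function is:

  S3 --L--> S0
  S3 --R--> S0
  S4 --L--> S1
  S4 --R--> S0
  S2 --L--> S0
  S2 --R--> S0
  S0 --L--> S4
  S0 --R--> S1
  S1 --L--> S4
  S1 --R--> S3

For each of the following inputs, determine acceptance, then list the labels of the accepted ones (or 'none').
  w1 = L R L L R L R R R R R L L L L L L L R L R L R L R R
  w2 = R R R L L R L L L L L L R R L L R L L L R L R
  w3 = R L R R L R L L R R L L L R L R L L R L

w3

w1: Trace: S3 -L-> S0 -R-> S1 -L-> S4 -L-> S1 -R-> S3 -L-> S0 -R-> S1 -R-> S3 -R-> S0 -R-> S1 -R-> S3 -L-> S0 -L-> S4 -L-> S1 -L-> S4 -L-> S1 -L-> S4 -L-> S1 -R-> S3 -L-> S0 -R-> S1 -L-> S4 -R-> S0 -L-> S4 -R-> S0 -R-> S1  → end S1, rejected
w2: Trace: S3 -R-> S0 -R-> S1 -R-> S3 -L-> S0 -L-> S4 -R-> S0 -L-> S4 -L-> S1 -L-> S4 -L-> S1 -L-> S4 -L-> S1 -R-> S3 -R-> S0 -L-> S4 -L-> S1 -R-> S3 -L-> S0 -L-> S4 -L-> S1 -R-> S3 -L-> S0 -R-> S1  → end S1, rejected
w3: Trace: S3 -R-> S0 -L-> S4 -R-> S0 -R-> S1 -L-> S4 -R-> S0 -L-> S4 -L-> S1 -R-> S3 -R-> S0 -L-> S4 -L-> S1 -L-> S4 -R-> S0 -L-> S4 -R-> S0 -L-> S4 -L-> S1 -R-> S3 -L-> S0  → end S0, accepted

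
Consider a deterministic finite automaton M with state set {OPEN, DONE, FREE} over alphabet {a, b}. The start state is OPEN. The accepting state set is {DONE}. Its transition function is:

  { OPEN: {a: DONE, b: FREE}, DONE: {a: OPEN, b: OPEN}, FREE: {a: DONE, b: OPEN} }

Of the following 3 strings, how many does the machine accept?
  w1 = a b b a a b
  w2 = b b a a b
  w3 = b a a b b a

1

w1:
  start at OPEN
  read 'a': OPEN → DONE
  read 'b': DONE → OPEN
  read 'b': OPEN → FREE
  read 'a': FREE → DONE
  read 'a': DONE → OPEN
  read 'b': OPEN → FREE
  end FREE, rejected
w2:
  start at OPEN
  read 'b': OPEN → FREE
  read 'b': FREE → OPEN
  read 'a': OPEN → DONE
  read 'a': DONE → OPEN
  read 'b': OPEN → FREE
  end FREE, rejected
w3:
  start at OPEN
  read 'b': OPEN → FREE
  read 'a': FREE → DONE
  read 'a': DONE → OPEN
  read 'b': OPEN → FREE
  read 'b': FREE → OPEN
  read 'a': OPEN → DONE
  end DONE, accepted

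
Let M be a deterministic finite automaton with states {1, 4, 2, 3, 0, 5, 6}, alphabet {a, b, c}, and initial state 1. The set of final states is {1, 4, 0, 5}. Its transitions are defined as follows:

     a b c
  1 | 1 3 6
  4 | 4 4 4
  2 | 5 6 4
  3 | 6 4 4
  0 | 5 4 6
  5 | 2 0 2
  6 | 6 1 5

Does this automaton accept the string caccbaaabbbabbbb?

start at 1
read 'c': 1 → 6
read 'a': 6 → 6
read 'c': 6 → 5
read 'c': 5 → 2
read 'b': 2 → 6
read 'a': 6 → 6
read 'a': 6 → 6
read 'a': 6 → 6
read 'b': 6 → 1
read 'b': 1 → 3
read 'b': 3 → 4
read 'a': 4 → 4
read 'b': 4 → 4
read 'b': 4 → 4
read 'b': 4 → 4
read 'b': 4 → 4
End state 4 is accepting.

Yes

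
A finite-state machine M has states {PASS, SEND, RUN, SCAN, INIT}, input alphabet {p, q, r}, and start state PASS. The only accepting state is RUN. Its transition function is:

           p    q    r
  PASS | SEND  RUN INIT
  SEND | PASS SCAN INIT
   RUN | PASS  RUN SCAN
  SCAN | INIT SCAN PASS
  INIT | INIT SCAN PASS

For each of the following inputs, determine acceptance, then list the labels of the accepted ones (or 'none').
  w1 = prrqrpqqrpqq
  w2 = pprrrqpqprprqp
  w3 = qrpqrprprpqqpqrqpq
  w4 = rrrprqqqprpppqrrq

w1: Trace: PASS -p-> SEND -r-> INIT -r-> PASS -q-> RUN -r-> SCAN -p-> INIT -q-> SCAN -q-> SCAN -r-> PASS -p-> SEND -q-> SCAN -q-> SCAN  → end SCAN, rejected
w2: Trace: PASS -p-> SEND -p-> PASS -r-> INIT -r-> PASS -r-> INIT -q-> SCAN -p-> INIT -q-> SCAN -p-> INIT -r-> PASS -p-> SEND -r-> INIT -q-> SCAN -p-> INIT  → end INIT, rejected
w3: Trace: PASS -q-> RUN -r-> SCAN -p-> INIT -q-> SCAN -r-> PASS -p-> SEND -r-> INIT -p-> INIT -r-> PASS -p-> SEND -q-> SCAN -q-> SCAN -p-> INIT -q-> SCAN -r-> PASS -q-> RUN -p-> PASS -q-> RUN  → end RUN, accepted
w4: Trace: PASS -r-> INIT -r-> PASS -r-> INIT -p-> INIT -r-> PASS -q-> RUN -q-> RUN -q-> RUN -p-> PASS -r-> INIT -p-> INIT -p-> INIT -p-> INIT -q-> SCAN -r-> PASS -r-> INIT -q-> SCAN  → end SCAN, rejected

w3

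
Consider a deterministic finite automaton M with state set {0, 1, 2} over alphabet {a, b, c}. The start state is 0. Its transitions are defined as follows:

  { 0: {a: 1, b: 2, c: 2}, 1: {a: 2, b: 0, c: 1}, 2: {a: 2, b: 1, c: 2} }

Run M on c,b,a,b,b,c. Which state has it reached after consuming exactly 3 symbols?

Trace: 0 -c-> 2 -b-> 1 -a-> 2
After 3 symbols: 2.

2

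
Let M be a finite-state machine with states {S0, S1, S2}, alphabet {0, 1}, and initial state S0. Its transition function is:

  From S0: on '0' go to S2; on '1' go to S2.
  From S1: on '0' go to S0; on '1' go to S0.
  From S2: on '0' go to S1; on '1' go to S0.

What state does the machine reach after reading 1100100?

S0 → S2 → S0 → S2 → S1 → S0 → S2 → S1

S1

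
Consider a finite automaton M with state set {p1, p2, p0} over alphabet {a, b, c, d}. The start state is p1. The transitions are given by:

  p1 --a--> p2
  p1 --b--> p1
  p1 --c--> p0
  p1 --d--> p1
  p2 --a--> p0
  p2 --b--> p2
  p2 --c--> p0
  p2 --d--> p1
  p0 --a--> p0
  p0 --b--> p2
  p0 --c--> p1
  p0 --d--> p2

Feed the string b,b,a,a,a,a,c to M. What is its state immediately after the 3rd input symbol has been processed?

p2

start at p1
read 'b': p1 → p1
read 'b': p1 → p1
read 'a': p1 → p2
After 3 symbols: p2.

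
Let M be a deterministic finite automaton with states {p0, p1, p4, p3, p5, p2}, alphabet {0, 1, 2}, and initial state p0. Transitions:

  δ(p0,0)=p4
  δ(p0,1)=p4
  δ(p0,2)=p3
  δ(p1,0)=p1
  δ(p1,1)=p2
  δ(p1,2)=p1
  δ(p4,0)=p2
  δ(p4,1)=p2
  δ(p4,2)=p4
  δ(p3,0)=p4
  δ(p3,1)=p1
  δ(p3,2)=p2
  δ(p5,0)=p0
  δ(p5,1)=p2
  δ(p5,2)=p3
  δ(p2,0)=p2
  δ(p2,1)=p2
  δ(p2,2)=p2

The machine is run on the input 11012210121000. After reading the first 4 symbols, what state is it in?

start at p0
read '1': p0 → p4
read '1': p4 → p2
read '0': p2 → p2
read '1': p2 → p2
After 4 symbols: p2.

p2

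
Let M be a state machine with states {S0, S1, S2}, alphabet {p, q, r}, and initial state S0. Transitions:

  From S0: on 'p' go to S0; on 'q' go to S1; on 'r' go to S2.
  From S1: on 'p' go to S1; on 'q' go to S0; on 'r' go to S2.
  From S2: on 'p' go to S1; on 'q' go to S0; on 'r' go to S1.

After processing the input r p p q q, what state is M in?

S0 → S2 → S1 → S1 → S0 → S1

S1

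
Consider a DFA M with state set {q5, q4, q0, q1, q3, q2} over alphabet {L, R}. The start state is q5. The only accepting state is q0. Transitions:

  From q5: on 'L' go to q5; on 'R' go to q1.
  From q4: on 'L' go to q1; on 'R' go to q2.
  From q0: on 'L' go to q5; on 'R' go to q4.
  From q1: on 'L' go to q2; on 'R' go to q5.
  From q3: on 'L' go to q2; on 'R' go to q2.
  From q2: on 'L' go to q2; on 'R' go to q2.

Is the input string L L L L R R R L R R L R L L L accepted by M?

No

start at q5
read 'L': q5 → q5
read 'L': q5 → q5
read 'L': q5 → q5
read 'L': q5 → q5
read 'R': q5 → q1
read 'R': q1 → q5
read 'R': q5 → q1
read 'L': q1 → q2
read 'R': q2 → q2
read 'R': q2 → q2
read 'L': q2 → q2
read 'R': q2 → q2
read 'L': q2 → q2
read 'L': q2 → q2
read 'L': q2 → q2
End state q2 is not accepting.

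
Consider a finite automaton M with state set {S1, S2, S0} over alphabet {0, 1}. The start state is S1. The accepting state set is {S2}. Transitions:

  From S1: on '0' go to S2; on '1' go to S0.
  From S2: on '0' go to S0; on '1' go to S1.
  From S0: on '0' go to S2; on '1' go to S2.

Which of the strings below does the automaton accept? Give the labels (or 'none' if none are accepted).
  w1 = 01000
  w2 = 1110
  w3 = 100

w1, w2

w1: Trace: S1 -0-> S2 -1-> S1 -0-> S2 -0-> S0 -0-> S2  → end S2, accepted
w2: Trace: S1 -1-> S0 -1-> S2 -1-> S1 -0-> S2  → end S2, accepted
w3: Trace: S1 -1-> S0 -0-> S2 -0-> S0  → end S0, rejected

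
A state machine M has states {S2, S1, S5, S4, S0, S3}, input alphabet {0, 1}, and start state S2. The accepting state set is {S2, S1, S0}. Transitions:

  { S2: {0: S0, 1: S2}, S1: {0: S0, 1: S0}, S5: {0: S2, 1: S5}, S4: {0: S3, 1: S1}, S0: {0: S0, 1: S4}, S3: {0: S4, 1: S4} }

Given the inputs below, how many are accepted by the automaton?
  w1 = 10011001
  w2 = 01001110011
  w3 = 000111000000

2

w1: Trace: S2 -1-> S2 -0-> S0 -0-> S0 -1-> S4 -1-> S1 -0-> S0 -0-> S0 -1-> S4  → end S4, rejected
w2: Trace: S2 -0-> S0 -1-> S4 -0-> S3 -0-> S4 -1-> S1 -1-> S0 -1-> S4 -0-> S3 -0-> S4 -1-> S1 -1-> S0  → end S0, accepted
w3: Trace: S2 -0-> S0 -0-> S0 -0-> S0 -1-> S4 -1-> S1 -1-> S0 -0-> S0 -0-> S0 -0-> S0 -0-> S0 -0-> S0 -0-> S0  → end S0, accepted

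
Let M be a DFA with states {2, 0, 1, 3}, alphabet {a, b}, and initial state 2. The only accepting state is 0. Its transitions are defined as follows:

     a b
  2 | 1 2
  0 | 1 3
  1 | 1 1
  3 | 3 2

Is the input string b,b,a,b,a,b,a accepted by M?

start at 2
read 'b': 2 → 2
read 'b': 2 → 2
read 'a': 2 → 1
read 'b': 1 → 1
read 'a': 1 → 1
read 'b': 1 → 1
read 'a': 1 → 1
End state 1 is not accepting.

No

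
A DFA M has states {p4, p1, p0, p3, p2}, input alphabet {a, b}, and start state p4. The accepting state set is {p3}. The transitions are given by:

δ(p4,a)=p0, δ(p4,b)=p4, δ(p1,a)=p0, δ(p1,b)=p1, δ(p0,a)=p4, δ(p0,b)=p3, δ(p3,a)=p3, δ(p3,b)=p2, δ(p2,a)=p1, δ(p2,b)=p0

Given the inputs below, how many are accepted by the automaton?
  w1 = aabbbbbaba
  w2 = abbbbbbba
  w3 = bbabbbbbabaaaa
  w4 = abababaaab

w1: p4 → p0 → p4 → p4 → p4 → p4 → p4 → p4 → p0 → p3 → p3  → end p3, accepted
w2: p4 → p0 → p3 → p2 → p0 → p3 → p2 → p0 → p3 → p3  → end p3, accepted
w3: p4 → p4 → p4 → p0 → p3 → p2 → p0 → p3 → p2 → p1 → p1 → p0 → p4 → p0 → p4  → end p4, rejected
w4: p4 → p0 → p3 → p3 → p2 → p1 → p1 → p0 → p4 → p0 → p3  → end p3, accepted

3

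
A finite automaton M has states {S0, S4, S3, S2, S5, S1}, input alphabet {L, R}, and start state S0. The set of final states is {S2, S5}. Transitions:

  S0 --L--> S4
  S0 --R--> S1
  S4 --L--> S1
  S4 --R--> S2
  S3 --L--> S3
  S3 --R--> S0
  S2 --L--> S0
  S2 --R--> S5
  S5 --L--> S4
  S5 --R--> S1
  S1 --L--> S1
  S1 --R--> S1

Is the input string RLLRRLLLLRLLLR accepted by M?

No

start at S0
read 'R': S0 → S1
read 'L': S1 → S1
read 'L': S1 → S1
read 'R': S1 → S1
read 'R': S1 → S1
read 'L': S1 → S1
read 'L': S1 → S1
read 'L': S1 → S1
read 'L': S1 → S1
read 'R': S1 → S1
read 'L': S1 → S1
read 'L': S1 → S1
read 'L': S1 → S1
read 'R': S1 → S1
End state S1 is not accepting.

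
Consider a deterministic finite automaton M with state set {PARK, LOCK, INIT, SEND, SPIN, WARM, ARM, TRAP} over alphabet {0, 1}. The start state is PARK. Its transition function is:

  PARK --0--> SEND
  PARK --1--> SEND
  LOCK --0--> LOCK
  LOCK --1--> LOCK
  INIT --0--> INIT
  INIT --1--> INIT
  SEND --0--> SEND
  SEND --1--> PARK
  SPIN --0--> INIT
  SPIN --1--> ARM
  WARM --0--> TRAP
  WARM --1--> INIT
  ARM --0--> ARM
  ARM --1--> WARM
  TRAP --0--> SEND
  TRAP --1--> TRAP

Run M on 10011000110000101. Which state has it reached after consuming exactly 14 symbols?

SEND

start at PARK
read '1': PARK → SEND
read '0': SEND → SEND
read '0': SEND → SEND
read '1': SEND → PARK
read '1': PARK → SEND
read '0': SEND → SEND
read '0': SEND → SEND
read '0': SEND → SEND
read '1': SEND → PARK
read '1': PARK → SEND
read '0': SEND → SEND
read '0': SEND → SEND
read '0': SEND → SEND
read '0': SEND → SEND
After 14 symbols: SEND.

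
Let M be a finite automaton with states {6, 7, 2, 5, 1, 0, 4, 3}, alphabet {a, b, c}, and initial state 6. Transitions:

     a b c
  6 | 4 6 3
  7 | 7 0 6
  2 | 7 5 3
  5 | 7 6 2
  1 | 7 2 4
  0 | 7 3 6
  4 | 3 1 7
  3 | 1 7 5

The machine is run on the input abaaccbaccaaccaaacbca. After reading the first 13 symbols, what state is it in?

6

6 → 4 → 1 → 7 → 7 → 6 → 3 → 7 → 7 → 6 → 3 → 1 → 7 → 6
After 13 symbols: 6.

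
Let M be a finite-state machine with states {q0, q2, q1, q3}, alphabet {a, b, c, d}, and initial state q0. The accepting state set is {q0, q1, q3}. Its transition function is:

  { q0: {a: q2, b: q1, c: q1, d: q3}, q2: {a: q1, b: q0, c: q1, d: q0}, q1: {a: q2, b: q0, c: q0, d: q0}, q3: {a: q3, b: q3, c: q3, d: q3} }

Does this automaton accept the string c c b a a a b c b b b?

Yes

q0 → q1 → q0 → q1 → q2 → q1 → q2 → q0 → q1 → q0 → q1 → q0
End state q0 is accepting.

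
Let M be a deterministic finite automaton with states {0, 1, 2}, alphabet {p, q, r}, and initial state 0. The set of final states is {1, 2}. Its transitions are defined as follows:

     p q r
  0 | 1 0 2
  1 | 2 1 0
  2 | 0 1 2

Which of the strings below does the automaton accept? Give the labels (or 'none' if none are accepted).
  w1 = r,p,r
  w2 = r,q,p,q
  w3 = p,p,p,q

w1:
  start at 0
  read 'r': 0 → 2
  read 'p': 2 → 0
  read 'r': 0 → 2
  end 2, accepted
w2:
  start at 0
  read 'r': 0 → 2
  read 'q': 2 → 1
  read 'p': 1 → 2
  read 'q': 2 → 1
  end 1, accepted
w3:
  start at 0
  read 'p': 0 → 1
  read 'p': 1 → 2
  read 'p': 2 → 0
  read 'q': 0 → 0
  end 0, rejected

w1, w2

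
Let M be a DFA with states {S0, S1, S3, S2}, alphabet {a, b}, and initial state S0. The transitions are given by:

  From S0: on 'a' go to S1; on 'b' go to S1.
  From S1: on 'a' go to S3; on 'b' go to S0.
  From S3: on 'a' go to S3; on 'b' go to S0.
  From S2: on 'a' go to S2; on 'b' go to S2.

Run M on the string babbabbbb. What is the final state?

S1

S0 → S1 → S3 → S0 → S1 → S3 → S0 → S1 → S0 → S1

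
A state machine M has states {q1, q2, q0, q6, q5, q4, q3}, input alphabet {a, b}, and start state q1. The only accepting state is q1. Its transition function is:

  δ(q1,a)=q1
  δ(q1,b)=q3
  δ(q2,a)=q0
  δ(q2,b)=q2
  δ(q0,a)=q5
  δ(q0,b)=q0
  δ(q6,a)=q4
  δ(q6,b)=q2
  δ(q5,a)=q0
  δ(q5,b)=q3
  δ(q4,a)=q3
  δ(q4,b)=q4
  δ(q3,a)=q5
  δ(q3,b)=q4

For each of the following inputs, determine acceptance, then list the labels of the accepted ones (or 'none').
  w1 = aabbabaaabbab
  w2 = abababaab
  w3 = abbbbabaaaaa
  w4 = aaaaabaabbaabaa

w1:
  start at q1
  read 'a': q1 → q1
  read 'a': q1 → q1
  read 'b': q1 → q3
  read 'b': q3 → q4
  read 'a': q4 → q3
  read 'b': q3 → q4
  read 'a': q4 → q3
  read 'a': q3 → q5
  read 'a': q5 → q0
  read 'b': q0 → q0
  read 'b': q0 → q0
  read 'a': q0 → q5
  read 'b': q5 → q3
  end q3, rejected
w2:
  start at q1
  read 'a': q1 → q1
  read 'b': q1 → q3
  read 'a': q3 → q5
  read 'b': q5 → q3
  read 'a': q3 → q5
  read 'b': q5 → q3
  read 'a': q3 → q5
  read 'a': q5 → q0
  read 'b': q0 → q0
  end q0, rejected
w3:
  start at q1
  read 'a': q1 → q1
  read 'b': q1 → q3
  read 'b': q3 → q4
  read 'b': q4 → q4
  read 'b': q4 → q4
  read 'a': q4 → q3
  read 'b': q3 → q4
  read 'a': q4 → q3
  read 'a': q3 → q5
  read 'a': q5 → q0
  read 'a': q0 → q5
  read 'a': q5 → q0
  end q0, rejected
w4:
  start at q1
  read 'a': q1 → q1
  read 'a': q1 → q1
  read 'a': q1 → q1
  read 'a': q1 → q1
  read 'a': q1 → q1
  read 'b': q1 → q3
  read 'a': q3 → q5
  read 'a': q5 → q0
  read 'b': q0 → q0
  read 'b': q0 → q0
  read 'a': q0 → q5
  read 'a': q5 → q0
  read 'b': q0 → q0
  read 'a': q0 → q5
  read 'a': q5 → q0
  end q0, rejected

none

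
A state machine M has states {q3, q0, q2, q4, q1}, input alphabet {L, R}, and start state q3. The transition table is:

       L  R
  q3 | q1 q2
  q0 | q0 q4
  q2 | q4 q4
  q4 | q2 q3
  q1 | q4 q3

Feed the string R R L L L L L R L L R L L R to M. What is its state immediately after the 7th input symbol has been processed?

q2

Trace: q3 -R-> q2 -R-> q4 -L-> q2 -L-> q4 -L-> q2 -L-> q4 -L-> q2
After 7 symbols: q2.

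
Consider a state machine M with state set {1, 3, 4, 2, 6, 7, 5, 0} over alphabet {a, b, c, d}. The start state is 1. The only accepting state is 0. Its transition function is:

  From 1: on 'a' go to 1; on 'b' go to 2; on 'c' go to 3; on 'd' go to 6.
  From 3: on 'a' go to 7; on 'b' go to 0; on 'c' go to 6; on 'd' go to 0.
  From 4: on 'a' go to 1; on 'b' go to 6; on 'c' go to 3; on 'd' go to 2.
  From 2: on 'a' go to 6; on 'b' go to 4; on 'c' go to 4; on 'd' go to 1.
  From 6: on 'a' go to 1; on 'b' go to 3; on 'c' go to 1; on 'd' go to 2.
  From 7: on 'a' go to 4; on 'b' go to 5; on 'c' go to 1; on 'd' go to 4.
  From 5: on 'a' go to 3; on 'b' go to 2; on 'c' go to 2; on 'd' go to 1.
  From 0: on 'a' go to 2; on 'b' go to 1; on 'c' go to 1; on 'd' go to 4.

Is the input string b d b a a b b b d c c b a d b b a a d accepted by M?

No

1 → 2 → 1 → 2 → 6 → 1 → 2 → 4 → 6 → 2 → 4 → 3 → 0 → 2 → 1 → 2 → 4 → 1 → 1 → 6
End state 6 is not accepting.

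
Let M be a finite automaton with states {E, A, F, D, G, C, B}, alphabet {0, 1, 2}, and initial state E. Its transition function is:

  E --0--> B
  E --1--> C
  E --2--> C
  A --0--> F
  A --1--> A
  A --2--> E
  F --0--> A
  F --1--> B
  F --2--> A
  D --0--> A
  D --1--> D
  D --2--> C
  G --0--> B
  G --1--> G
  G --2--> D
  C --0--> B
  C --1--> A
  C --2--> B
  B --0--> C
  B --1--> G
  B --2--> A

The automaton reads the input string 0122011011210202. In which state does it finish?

A

start at E
read '0': E → B
read '1': B → G
read '2': G → D
read '2': D → C
read '0': C → B
read '1': B → G
read '1': G → G
read '0': G → B
read '1': B → G
read '1': G → G
read '2': G → D
read '1': D → D
read '0': D → A
read '2': A → E
read '0': E → B
read '2': B → A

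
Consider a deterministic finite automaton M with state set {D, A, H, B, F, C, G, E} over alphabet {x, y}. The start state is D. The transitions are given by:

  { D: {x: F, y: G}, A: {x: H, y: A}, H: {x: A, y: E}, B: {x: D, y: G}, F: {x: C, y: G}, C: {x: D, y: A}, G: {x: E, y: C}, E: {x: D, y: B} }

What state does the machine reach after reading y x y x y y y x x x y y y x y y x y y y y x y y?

start at D
read 'y': D → G
read 'x': G → E
read 'y': E → B
read 'x': B → D
read 'y': D → G
read 'y': G → C
read 'y': C → A
read 'x': A → H
read 'x': H → A
read 'x': A → H
read 'y': H → E
read 'y': E → B
read 'y': B → G
read 'x': G → E
read 'y': E → B
read 'y': B → G
read 'x': G → E
read 'y': E → B
read 'y': B → G
read 'y': G → C
read 'y': C → A
read 'x': A → H
read 'y': H → E
read 'y': E → B

B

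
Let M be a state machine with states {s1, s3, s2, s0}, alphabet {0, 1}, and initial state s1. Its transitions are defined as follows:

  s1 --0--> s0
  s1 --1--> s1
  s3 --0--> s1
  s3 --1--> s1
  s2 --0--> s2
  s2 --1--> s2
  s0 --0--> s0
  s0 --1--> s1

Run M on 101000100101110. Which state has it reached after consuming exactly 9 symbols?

s0

start at s1
read '1': s1 → s1
read '0': s1 → s0
read '1': s0 → s1
read '0': s1 → s0
read '0': s0 → s0
read '0': s0 → s0
read '1': s0 → s1
read '0': s1 → s0
read '0': s0 → s0
After 9 symbols: s0.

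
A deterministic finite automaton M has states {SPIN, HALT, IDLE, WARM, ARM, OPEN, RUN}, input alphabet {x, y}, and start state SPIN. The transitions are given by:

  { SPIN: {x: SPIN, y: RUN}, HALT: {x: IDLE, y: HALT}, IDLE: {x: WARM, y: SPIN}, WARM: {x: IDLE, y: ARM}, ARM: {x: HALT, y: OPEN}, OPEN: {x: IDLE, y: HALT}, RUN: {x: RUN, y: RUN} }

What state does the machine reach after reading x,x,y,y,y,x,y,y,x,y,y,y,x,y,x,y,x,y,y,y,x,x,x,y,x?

RUN

SPIN → SPIN → SPIN → RUN → RUN → RUN → RUN → RUN → RUN → RUN → RUN → RUN → RUN → RUN → RUN → RUN → RUN → RUN → RUN → RUN → RUN → RUN → RUN → RUN → RUN → RUN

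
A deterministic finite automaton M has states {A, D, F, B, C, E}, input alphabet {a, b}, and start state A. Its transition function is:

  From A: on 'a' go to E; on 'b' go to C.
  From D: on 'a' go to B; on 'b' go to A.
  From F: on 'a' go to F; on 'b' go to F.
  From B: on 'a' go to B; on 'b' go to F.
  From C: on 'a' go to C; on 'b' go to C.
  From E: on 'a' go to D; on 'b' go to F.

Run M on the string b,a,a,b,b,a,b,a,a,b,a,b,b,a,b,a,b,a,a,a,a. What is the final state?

Trace: A -b-> C -a-> C -a-> C -b-> C -b-> C -a-> C -b-> C -a-> C -a-> C -b-> C -a-> C -b-> C -b-> C -a-> C -b-> C -a-> C -b-> C -a-> C -a-> C -a-> C -a-> C

C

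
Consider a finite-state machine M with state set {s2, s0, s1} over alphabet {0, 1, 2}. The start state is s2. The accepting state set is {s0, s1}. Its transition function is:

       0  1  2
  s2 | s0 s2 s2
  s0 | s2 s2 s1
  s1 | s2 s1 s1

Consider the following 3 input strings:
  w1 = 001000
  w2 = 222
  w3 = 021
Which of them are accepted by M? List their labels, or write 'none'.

w1:
  start at s2
  read '0': s2 → s0
  read '0': s0 → s2
  read '1': s2 → s2
  read '0': s2 → s0
  read '0': s0 → s2
  read '0': s2 → s0
  end s0, accepted
w2:
  start at s2
  read '2': s2 → s2
  read '2': s2 → s2
  read '2': s2 → s2
  end s2, rejected
w3:
  start at s2
  read '0': s2 → s0
  read '2': s0 → s1
  read '1': s1 → s1
  end s1, accepted

w1, w3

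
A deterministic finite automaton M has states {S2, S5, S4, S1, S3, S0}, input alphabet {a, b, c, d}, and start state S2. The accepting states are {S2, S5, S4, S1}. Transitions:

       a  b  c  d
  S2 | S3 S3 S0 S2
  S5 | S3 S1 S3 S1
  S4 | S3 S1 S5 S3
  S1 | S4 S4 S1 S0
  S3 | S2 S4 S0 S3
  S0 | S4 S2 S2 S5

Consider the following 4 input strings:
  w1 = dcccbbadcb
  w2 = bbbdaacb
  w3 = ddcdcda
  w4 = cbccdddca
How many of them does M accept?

4

w1: Trace: S2 -d-> S2 -c-> S0 -c-> S2 -c-> S0 -b-> S2 -b-> S3 -a-> S2 -d-> S2 -c-> S0 -b-> S2  → end S2, accepted
w2: Trace: S2 -b-> S3 -b-> S4 -b-> S1 -d-> S0 -a-> S4 -a-> S3 -c-> S0 -b-> S2  → end S2, accepted
w3: Trace: S2 -d-> S2 -d-> S2 -c-> S0 -d-> S5 -c-> S3 -d-> S3 -a-> S2  → end S2, accepted
w4: Trace: S2 -c-> S0 -b-> S2 -c-> S0 -c-> S2 -d-> S2 -d-> S2 -d-> S2 -c-> S0 -a-> S4  → end S4, accepted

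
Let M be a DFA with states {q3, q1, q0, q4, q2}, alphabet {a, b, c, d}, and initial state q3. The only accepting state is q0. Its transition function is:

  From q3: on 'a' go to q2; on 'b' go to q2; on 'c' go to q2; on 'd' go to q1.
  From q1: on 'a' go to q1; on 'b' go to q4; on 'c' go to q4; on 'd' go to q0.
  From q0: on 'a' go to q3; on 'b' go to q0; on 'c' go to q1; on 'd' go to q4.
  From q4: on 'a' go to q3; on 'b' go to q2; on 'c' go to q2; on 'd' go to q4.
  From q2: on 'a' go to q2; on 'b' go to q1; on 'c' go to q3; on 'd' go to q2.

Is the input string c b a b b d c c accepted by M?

q3 → q2 → q1 → q1 → q4 → q2 → q2 → q3 → q2
End state q2 is not accepting.

No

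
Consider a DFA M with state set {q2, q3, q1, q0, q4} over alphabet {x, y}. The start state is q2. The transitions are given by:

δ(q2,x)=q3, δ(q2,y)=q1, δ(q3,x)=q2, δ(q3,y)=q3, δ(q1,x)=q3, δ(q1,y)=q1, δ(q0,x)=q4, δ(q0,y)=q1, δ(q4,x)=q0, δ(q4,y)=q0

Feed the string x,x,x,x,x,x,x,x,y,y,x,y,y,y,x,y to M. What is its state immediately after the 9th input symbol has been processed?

q1

Trace: q2 -x-> q3 -x-> q2 -x-> q3 -x-> q2 -x-> q3 -x-> q2 -x-> q3 -x-> q2 -y-> q1
After 9 symbols: q1.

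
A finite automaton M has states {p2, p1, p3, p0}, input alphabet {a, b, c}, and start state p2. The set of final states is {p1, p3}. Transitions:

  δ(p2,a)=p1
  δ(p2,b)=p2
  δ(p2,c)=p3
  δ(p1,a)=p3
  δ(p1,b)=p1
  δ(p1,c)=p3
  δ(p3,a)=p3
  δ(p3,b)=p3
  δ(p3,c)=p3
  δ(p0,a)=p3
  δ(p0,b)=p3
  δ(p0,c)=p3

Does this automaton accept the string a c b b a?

Yes

p2 → p1 → p3 → p3 → p3 → p3
End state p3 is accepting.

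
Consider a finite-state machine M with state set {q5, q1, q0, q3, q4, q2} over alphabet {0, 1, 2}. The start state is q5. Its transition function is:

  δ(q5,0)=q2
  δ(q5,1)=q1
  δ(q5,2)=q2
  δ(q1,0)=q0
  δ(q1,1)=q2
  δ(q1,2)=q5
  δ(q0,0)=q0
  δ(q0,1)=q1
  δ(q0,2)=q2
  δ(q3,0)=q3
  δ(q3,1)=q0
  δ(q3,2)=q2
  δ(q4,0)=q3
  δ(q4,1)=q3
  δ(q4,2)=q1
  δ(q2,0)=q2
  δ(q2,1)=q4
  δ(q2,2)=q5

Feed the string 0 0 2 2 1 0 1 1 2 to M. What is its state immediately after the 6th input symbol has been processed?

q3

Trace: q5 -0-> q2 -0-> q2 -2-> q5 -2-> q2 -1-> q4 -0-> q3
After 6 symbols: q3.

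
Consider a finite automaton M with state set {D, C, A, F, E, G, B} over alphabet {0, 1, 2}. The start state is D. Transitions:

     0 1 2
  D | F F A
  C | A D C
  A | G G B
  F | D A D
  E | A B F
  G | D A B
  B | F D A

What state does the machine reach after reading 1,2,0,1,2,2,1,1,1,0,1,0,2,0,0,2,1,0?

Trace: D -1-> F -2-> D -0-> F -1-> A -2-> B -2-> A -1-> G -1-> A -1-> G -0-> D -1-> F -0-> D -2-> A -0-> G -0-> D -2-> A -1-> G -0-> D

D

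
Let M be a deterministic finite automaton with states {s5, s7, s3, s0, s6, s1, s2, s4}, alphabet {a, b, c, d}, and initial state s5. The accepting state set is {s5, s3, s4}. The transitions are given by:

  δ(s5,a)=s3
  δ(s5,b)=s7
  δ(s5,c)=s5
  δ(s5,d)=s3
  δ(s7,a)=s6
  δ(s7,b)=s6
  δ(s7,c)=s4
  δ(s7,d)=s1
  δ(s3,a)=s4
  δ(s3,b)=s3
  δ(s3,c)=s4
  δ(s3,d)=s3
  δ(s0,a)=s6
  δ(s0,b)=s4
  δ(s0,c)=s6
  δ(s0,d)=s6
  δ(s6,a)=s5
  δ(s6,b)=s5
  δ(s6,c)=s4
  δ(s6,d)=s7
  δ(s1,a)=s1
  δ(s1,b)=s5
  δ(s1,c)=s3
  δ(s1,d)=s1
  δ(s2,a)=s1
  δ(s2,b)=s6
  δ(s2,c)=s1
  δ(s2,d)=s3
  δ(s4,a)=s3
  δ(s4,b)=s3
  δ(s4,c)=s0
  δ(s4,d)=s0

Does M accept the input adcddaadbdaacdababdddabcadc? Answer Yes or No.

Yes

Trace: s5 -a-> s3 -d-> s3 -c-> s4 -d-> s0 -d-> s6 -a-> s5 -a-> s3 -d-> s3 -b-> s3 -d-> s3 -a-> s4 -a-> s3 -c-> s4 -d-> s0 -a-> s6 -b-> s5 -a-> s3 -b-> s3 -d-> s3 -d-> s3 -d-> s3 -a-> s4 -b-> s3 -c-> s4 -a-> s3 -d-> s3 -c-> s4
End state s4 is accepting.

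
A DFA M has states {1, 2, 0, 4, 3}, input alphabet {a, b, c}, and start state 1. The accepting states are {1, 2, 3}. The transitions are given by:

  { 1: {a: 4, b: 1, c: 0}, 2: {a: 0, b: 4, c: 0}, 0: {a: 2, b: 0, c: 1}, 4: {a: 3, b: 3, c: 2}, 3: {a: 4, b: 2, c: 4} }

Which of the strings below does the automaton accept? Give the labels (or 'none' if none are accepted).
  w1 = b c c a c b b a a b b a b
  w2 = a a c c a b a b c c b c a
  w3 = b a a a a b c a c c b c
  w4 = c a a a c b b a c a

w1: Trace: 1 -b-> 1 -c-> 0 -c-> 1 -a-> 4 -c-> 2 -b-> 4 -b-> 3 -a-> 4 -a-> 3 -b-> 2 -b-> 4 -a-> 3 -b-> 2  → end 2, accepted
w2: Trace: 1 -a-> 4 -a-> 3 -c-> 4 -c-> 2 -a-> 0 -b-> 0 -a-> 2 -b-> 4 -c-> 2 -c-> 0 -b-> 0 -c-> 1 -a-> 4  → end 4, rejected
w3: Trace: 1 -b-> 1 -a-> 4 -a-> 3 -a-> 4 -a-> 3 -b-> 2 -c-> 0 -a-> 2 -c-> 0 -c-> 1 -b-> 1 -c-> 0  → end 0, rejected
w4: Trace: 1 -c-> 0 -a-> 2 -a-> 0 -a-> 2 -c-> 0 -b-> 0 -b-> 0 -a-> 2 -c-> 0 -a-> 2  → end 2, accepted

w1, w4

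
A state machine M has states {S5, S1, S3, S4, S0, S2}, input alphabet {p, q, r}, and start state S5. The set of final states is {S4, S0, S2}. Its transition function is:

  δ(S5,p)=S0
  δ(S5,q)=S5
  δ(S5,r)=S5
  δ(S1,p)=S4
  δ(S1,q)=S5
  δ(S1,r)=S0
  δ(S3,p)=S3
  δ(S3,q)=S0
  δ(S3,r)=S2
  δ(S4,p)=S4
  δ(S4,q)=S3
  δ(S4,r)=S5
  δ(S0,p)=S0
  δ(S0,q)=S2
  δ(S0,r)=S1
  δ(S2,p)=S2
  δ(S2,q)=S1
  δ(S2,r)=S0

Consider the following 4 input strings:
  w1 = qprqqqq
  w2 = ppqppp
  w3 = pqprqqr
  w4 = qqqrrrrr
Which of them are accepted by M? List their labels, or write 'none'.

w1: S5 → S5 → S0 → S1 → S5 → S5 → S5 → S5  → end S5, rejected
w2: S5 → S0 → S0 → S2 → S2 → S2 → S2  → end S2, accepted
w3: S5 → S0 → S2 → S2 → S0 → S2 → S1 → S0  → end S0, accepted
w4: S5 → S5 → S5 → S5 → S5 → S5 → S5 → S5 → S5  → end S5, rejected

w2, w3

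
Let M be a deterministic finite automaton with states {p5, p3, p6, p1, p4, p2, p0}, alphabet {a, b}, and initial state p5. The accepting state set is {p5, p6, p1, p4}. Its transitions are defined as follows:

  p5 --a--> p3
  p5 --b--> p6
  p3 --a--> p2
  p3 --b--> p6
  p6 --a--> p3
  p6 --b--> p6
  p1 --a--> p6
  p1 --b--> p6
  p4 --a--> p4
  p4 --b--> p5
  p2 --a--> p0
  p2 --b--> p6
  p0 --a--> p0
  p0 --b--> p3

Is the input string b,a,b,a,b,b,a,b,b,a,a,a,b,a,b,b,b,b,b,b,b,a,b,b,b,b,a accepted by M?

Trace: p5 -b-> p6 -a-> p3 -b-> p6 -a-> p3 -b-> p6 -b-> p6 -a-> p3 -b-> p6 -b-> p6 -a-> p3 -a-> p2 -a-> p0 -b-> p3 -a-> p2 -b-> p6 -b-> p6 -b-> p6 -b-> p6 -b-> p6 -b-> p6 -b-> p6 -a-> p3 -b-> p6 -b-> p6 -b-> p6 -b-> p6 -a-> p3
End state p3 is not accepting.

No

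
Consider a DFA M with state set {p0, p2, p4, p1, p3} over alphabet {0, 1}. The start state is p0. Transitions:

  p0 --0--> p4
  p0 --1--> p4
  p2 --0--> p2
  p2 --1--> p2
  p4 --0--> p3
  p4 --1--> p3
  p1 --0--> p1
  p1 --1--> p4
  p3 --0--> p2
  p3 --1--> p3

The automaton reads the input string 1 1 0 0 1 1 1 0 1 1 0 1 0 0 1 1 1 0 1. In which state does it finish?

p0 → p4 → p3 → p2 → p2 → p2 → p2 → p2 → p2 → p2 → p2 → p2 → p2 → p2 → p2 → p2 → p2 → p2 → p2 → p2

p2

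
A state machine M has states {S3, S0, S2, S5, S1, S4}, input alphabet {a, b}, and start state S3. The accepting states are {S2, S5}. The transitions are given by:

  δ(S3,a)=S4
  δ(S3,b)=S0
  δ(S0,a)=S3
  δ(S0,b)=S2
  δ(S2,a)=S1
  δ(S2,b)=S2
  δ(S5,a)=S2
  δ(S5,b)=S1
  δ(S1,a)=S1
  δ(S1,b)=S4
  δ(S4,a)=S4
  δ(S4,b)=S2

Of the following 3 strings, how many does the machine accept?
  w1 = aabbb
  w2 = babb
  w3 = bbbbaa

w1:
  start at S3
  read 'a': S3 → S4
  read 'a': S4 → S4
  read 'b': S4 → S2
  read 'b': S2 → S2
  read 'b': S2 → S2
  end S2, accepted
w2:
  start at S3
  read 'b': S3 → S0
  read 'a': S0 → S3
  read 'b': S3 → S0
  read 'b': S0 → S2
  end S2, accepted
w3:
  start at S3
  read 'b': S3 → S0
  read 'b': S0 → S2
  read 'b': S2 → S2
  read 'b': S2 → S2
  read 'a': S2 → S1
  read 'a': S1 → S1
  end S1, rejected

2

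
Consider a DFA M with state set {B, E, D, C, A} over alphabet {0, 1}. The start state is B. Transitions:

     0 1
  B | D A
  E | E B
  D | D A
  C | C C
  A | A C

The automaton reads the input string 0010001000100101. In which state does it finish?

C

B → D → D → A → A → A → A → C → C → C → C → C → C → C → C → C → C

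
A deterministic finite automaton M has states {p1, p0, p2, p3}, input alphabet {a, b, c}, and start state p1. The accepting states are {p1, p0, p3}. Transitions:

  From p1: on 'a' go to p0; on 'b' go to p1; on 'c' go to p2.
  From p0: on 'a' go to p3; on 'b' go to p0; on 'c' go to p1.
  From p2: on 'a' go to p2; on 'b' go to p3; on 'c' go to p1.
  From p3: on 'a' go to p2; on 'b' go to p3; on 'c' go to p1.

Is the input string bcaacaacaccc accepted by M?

start at p1
read 'b': p1 → p1
read 'c': p1 → p2
read 'a': p2 → p2
read 'a': p2 → p2
read 'c': p2 → p1
read 'a': p1 → p0
read 'a': p0 → p3
read 'c': p3 → p1
read 'a': p1 → p0
read 'c': p0 → p1
read 'c': p1 → p2
read 'c': p2 → p1
End state p1 is accepting.

Yes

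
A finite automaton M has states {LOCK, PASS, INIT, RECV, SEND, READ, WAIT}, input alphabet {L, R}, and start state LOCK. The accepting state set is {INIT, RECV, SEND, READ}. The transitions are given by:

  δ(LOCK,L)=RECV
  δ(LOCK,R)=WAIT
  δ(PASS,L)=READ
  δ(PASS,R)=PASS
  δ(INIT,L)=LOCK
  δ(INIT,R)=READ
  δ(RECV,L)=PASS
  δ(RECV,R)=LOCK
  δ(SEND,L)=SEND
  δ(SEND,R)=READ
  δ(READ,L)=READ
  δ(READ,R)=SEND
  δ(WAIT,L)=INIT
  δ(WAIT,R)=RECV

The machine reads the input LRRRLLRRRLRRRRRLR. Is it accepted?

Yes

LOCK → RECV → LOCK → WAIT → RECV → PASS → READ → SEND → READ → SEND → SEND → READ → SEND → READ → SEND → READ → READ → SEND
End state SEND is accepting.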